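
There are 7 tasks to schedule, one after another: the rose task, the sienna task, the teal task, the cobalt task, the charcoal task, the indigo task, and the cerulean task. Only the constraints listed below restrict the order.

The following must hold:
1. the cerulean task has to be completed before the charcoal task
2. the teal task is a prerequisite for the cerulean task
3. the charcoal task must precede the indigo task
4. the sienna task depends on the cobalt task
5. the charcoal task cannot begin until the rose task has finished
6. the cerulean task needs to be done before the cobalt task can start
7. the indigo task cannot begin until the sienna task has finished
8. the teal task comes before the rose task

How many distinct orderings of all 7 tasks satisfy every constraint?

The teal task is the only task with nothing required before it, so every ordering starts there.
Enumerating by repeatedly choosing an available task (one whose prerequisites are all placed) gives 9 distinct complete orderings.

9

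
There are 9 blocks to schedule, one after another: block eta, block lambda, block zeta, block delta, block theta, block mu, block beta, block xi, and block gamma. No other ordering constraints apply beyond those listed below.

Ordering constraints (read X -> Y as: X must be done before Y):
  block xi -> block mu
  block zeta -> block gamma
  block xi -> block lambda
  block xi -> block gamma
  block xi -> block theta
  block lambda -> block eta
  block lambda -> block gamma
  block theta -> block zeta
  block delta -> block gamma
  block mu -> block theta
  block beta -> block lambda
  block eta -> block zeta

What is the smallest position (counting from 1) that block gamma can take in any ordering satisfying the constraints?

The blocks that are forced before block gamma, directly or transitively, are block eta, block lambda, block zeta, block delta, block theta, block mu, block beta, block xi. That's 8 blocks.
So at minimum 8 blocks come before block gamma, putting block gamma no earlier than position 9. That position is achievable by scheduling exactly those predecessors first.

9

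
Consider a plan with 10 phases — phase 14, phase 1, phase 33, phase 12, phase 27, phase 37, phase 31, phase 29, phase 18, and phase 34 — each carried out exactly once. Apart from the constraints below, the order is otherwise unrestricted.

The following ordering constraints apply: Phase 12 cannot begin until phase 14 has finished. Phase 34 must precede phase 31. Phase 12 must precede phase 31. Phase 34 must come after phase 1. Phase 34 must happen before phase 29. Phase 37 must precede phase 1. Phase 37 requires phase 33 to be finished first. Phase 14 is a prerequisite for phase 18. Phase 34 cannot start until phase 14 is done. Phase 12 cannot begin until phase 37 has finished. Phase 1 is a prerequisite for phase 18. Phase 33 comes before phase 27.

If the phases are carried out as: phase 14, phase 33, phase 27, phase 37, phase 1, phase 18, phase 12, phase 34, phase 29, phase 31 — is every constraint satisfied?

Going through the constraints one by one, each required predecessor appears earlier in the sequence than its dependent — e.g. phase 14 (position 1) is before phase 34 (position 8), as required.

Yes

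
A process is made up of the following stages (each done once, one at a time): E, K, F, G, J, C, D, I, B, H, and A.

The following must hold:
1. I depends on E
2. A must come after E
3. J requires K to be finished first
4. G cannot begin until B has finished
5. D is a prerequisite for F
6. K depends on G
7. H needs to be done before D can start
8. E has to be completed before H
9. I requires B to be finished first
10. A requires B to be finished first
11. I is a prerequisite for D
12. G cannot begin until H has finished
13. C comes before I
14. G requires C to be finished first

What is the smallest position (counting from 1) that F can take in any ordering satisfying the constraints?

Every stage that must precede F has to come before it. Tracing all chains that end at F, those stages are: E, C, D, I, B, H — 6 in total.
So at minimum 6 stages come before F, putting F no earlier than position 7. That position is achievable by scheduling exactly those predecessors first.

7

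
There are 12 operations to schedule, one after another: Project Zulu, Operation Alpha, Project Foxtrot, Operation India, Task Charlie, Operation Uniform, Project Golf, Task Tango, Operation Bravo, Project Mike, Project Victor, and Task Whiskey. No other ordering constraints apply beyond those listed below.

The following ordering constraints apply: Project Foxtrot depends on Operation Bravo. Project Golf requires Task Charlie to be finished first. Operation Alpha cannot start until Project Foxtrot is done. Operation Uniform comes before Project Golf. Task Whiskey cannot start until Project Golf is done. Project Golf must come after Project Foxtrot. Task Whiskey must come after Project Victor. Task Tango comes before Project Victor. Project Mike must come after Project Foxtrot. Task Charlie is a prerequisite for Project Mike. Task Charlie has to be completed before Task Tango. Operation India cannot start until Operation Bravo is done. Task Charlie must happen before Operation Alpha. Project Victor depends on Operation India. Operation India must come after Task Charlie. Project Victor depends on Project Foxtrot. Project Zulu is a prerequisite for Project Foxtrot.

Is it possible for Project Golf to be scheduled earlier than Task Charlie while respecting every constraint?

Following Task Charlie → Project Golf, Task Charlie must precede Project Golf in every valid ordering.
Hence Project Golf can never be scheduled before Task Charlie.

No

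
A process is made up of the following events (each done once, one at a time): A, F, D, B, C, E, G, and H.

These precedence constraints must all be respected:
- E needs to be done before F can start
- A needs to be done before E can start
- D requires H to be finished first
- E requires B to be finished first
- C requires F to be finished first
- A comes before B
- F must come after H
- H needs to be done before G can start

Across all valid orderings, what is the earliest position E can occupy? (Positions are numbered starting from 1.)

Working backwards through the constraints from E, its full set of required predecessors is A, B — 2 of them.
So at minimum 2 events come before E, putting E no earlier than position 3. That position is achievable by scheduling exactly those predecessors first.

3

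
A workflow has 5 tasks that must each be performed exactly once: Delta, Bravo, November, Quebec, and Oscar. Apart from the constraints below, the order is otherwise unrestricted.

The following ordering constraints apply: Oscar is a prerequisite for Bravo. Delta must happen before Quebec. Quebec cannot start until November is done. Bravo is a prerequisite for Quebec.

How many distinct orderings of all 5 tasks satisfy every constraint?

3 tasks have no prerequisites (Delta, November, Oscar), so any of them could come first.
Systematically extending each partial ordering one task at a time and counting, there are 12 complete orderings.

12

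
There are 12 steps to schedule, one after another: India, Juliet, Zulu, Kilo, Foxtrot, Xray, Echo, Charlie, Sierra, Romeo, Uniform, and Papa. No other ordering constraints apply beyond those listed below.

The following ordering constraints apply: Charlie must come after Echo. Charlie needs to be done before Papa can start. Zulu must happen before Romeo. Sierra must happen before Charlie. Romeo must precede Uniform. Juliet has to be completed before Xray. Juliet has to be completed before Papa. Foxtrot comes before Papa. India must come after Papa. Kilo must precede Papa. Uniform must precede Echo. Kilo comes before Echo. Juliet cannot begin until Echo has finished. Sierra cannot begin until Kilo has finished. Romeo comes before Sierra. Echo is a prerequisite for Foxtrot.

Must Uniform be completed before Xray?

Following the dependencies: Uniform → Echo → Juliet → Xray.
That forces Uniform before Xray in every valid schedule.

Yes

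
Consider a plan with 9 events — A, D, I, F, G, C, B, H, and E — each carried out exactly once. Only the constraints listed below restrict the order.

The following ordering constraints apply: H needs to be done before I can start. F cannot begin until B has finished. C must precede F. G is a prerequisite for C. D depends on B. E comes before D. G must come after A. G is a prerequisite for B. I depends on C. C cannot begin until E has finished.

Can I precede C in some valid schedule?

The constraints give a chain C → I, which forces C before I.
So no valid ordering can have I before C.

No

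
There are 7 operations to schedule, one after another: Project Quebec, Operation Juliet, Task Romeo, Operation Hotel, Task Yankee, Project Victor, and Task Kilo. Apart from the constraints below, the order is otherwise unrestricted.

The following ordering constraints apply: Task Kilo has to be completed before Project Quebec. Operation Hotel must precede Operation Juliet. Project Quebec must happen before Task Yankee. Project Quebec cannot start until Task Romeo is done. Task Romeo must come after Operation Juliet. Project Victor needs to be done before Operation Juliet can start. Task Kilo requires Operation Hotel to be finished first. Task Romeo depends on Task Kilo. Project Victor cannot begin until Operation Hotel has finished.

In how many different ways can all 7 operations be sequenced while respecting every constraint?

3

Only Operation Hotel has no prerequisites, so it must go first.
Systematically extending each partial ordering one operation at a time and counting, there are 3 complete orderings.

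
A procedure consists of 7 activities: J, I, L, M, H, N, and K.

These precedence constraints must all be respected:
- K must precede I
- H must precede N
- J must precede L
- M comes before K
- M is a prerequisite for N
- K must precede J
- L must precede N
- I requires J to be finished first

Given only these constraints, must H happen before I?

No

H and I are not related by any chain of constraints.
So H can come before I or after — it is not forced.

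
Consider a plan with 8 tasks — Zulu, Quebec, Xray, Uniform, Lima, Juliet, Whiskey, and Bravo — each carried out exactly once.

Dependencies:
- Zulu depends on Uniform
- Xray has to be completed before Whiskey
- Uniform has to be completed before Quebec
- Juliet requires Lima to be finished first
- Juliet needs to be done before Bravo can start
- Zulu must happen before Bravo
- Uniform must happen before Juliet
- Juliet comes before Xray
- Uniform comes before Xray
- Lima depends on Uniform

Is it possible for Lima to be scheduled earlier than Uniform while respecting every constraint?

No

Following Uniform → Lima, Uniform must precede Lima in every valid ordering.
So no valid ordering can have Lima before Uniform.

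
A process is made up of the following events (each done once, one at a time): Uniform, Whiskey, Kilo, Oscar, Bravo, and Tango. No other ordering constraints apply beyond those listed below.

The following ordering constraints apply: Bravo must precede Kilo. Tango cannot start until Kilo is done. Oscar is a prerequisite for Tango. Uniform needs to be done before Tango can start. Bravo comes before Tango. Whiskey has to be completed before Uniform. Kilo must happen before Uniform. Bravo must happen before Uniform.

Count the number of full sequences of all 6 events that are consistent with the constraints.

The events with no prerequisites are Whiskey, Oscar, Bravo; any of them can be placed first.
Enumerating by repeatedly choosing an available event (one whose prerequisites are all placed) gives 15 distinct complete orderings.

15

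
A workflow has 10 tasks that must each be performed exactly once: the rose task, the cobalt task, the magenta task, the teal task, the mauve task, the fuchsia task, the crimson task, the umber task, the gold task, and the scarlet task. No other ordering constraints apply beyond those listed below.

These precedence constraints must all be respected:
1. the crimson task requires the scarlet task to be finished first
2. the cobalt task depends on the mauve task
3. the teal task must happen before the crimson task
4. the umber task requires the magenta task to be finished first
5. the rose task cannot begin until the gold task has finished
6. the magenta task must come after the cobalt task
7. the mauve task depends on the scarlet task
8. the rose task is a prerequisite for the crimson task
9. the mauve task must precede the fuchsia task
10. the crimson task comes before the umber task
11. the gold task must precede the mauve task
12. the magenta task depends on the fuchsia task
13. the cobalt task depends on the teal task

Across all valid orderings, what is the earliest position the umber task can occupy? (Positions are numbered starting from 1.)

10

The tasks that are forced before the umber task, directly or transitively, are the rose task, the cobalt task, the magenta task, the teal task, the mauve task, the fuchsia task, the crimson task, the gold task, the scarlet task. That's 9 tasks.
With 9 mandatory predecessors, the earliest the umber task can sit is position 9+1 = 10, and placing just those 9 first achieves it.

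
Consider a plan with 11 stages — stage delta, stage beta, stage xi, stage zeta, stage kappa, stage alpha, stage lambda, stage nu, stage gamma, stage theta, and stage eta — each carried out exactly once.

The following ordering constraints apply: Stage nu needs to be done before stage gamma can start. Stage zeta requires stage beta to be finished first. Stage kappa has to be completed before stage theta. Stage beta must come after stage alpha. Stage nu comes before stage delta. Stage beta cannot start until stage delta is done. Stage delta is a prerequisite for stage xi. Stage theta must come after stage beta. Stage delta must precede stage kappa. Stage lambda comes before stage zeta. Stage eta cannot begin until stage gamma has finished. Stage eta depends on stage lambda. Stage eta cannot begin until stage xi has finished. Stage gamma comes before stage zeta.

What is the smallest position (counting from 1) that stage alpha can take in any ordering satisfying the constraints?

Stage alpha has no prerequisites at all, so it can go in position 1.

1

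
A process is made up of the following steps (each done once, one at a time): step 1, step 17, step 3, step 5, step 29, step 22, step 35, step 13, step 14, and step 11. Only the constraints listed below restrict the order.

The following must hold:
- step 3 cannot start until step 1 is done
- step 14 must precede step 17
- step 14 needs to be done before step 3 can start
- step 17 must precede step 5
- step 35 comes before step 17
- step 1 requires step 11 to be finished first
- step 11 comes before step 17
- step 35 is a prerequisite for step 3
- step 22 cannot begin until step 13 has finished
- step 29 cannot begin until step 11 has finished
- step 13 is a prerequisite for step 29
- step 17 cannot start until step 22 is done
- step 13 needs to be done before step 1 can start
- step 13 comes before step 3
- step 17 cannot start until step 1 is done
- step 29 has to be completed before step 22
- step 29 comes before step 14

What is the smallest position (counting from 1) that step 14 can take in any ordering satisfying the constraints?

The steps that are forced before step 14, directly or transitively, are step 29, step 13, step 11. That's 3 steps.
With 3 mandatory predecessors, the earliest step 14 can sit is position 3+1 = 4, and placing just those 3 first achieves it.

4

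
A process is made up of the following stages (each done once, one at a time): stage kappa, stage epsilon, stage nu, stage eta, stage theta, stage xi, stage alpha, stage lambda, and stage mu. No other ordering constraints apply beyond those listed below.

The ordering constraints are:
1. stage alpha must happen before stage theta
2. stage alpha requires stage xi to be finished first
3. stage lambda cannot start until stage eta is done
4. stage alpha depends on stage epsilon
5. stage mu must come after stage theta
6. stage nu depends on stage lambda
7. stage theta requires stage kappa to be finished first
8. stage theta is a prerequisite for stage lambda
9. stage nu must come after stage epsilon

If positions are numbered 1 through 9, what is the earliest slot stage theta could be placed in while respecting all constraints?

Working backwards through the constraints from stage theta, its full set of required predecessors is stage kappa, stage epsilon, stage xi, stage alpha — 4 of them.
So at minimum 4 stages come before stage theta, putting stage theta no earlier than position 5. That position is achievable by scheduling exactly those predecessors first.

5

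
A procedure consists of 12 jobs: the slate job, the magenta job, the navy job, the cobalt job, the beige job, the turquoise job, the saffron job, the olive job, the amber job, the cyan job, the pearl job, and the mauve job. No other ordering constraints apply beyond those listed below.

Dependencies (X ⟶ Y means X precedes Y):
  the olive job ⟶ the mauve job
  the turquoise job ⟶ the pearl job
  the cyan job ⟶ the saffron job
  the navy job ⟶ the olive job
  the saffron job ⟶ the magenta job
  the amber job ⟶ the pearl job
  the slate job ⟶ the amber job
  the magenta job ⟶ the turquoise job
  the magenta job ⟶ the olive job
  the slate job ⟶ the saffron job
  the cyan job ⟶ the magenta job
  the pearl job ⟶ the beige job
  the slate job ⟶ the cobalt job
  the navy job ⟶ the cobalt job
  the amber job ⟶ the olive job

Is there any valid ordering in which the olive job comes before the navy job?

No

Following the navy job → the olive job, the navy job must precede the olive job in every valid ordering.
So no valid ordering can have the olive job before the navy job.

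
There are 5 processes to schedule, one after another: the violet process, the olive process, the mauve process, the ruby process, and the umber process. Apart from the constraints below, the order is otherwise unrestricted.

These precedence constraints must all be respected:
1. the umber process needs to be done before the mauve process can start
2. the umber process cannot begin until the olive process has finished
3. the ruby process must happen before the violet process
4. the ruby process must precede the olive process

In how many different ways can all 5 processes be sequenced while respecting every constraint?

4

The ruby process is the only process with nothing required before it, so every ordering starts there.
Enumerating by repeatedly choosing an available process (one whose prerequisites are all placed) gives 4 distinct complete orderings.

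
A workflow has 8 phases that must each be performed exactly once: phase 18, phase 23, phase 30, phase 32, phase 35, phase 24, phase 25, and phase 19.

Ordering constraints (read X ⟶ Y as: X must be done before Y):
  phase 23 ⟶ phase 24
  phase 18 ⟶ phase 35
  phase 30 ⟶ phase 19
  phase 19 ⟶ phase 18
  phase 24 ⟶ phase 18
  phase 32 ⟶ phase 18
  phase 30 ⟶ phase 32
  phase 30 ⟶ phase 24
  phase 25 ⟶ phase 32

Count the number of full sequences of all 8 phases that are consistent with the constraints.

3 phases have no prerequisites (phase 23, phase 30, phase 25), so any of them could come first.
Enumerating by repeatedly choosing an available phase (one whose prerequisites are all placed) gives 66 distinct complete orderings.

66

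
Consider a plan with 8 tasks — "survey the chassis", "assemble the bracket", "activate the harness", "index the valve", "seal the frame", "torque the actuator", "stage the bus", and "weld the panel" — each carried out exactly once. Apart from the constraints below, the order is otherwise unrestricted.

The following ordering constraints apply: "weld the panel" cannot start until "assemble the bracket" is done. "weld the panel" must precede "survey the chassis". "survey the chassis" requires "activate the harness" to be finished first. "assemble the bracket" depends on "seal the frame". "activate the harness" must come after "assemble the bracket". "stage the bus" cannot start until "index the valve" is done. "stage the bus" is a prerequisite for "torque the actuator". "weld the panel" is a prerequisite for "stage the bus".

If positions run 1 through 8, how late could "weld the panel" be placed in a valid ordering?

5

Following every chain forward from "weld the panel", the tasks that must come later are "survey the chassis", "torque the actuator", "stage the bus" — 3 of them.
So at least 3 tasks follow "weld the panel", putting "weld the panel" no later than position 5. That position is achievable by scheduling everything else first.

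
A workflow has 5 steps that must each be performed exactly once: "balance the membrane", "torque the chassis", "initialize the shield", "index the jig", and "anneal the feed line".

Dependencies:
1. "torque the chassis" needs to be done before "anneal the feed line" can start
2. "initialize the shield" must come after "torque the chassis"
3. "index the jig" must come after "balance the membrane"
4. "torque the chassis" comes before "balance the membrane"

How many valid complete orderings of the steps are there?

12

"torque the chassis" is the only step with nothing required before it, so every ordering starts there.
Enumerating by repeatedly choosing an available step (one whose prerequisites are all placed) gives 12 distinct complete orderings.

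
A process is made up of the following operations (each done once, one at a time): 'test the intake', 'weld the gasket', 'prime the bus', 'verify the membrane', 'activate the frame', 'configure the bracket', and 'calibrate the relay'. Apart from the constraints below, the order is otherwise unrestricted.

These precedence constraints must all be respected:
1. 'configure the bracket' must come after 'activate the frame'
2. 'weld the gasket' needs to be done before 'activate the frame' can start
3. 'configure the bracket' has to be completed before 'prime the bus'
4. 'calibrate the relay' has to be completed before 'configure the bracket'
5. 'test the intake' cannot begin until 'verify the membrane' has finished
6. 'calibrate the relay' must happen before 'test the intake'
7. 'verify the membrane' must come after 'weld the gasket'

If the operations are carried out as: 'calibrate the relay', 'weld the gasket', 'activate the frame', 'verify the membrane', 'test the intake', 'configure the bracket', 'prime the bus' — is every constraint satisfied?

Every stated constraint is respected: 'calibrate the relay' sits at position 1, ahead of 'configure the bracket' at position 6, and each of the other listed pairs likewise has the predecessor earlier in the sequence.

Yes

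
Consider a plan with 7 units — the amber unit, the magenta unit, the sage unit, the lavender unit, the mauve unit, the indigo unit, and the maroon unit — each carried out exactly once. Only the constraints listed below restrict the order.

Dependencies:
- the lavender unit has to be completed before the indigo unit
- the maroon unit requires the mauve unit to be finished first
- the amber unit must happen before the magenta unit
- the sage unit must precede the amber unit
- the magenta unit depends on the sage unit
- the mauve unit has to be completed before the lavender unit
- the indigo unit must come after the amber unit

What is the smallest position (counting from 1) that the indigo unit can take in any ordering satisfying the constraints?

The units that are forced before the indigo unit, directly or transitively, are the amber unit, the sage unit, the lavender unit, the mauve unit. That's 4 units.
With 4 mandatory predecessors, the earliest the indigo unit can sit is position 4+1 = 5, and placing just those 4 first achieves it.

5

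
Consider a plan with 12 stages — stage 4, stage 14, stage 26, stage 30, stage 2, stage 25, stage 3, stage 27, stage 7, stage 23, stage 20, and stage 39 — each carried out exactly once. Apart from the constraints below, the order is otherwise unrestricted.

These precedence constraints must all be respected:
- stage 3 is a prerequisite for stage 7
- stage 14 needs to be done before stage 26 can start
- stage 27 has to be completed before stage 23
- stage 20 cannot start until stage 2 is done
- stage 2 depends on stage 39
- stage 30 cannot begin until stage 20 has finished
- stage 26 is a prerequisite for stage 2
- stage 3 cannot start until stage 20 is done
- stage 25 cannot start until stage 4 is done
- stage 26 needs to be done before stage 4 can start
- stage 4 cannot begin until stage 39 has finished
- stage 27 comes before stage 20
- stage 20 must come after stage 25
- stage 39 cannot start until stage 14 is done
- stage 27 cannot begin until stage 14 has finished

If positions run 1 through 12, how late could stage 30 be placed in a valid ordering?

12

Stage 30 has no required successors, so nothing stops it from going last (position 12).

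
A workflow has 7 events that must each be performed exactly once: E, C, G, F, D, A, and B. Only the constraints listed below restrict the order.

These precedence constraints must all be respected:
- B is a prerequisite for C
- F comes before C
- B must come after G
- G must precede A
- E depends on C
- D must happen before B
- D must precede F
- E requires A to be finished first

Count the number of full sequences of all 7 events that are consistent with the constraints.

The events with no prerequisites are G, D; any of them can be placed first.
Systematically extending each partial ordering one event at a time and counting, there are 21 complete orderings.

21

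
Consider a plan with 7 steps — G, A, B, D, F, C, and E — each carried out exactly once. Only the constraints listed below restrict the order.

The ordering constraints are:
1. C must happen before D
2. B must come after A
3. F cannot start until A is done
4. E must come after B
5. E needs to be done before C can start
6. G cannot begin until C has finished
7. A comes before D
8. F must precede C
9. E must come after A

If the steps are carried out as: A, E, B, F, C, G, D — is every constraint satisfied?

No

The sequence places E ahead of B.
Since B is required before E, the ordering is invalid.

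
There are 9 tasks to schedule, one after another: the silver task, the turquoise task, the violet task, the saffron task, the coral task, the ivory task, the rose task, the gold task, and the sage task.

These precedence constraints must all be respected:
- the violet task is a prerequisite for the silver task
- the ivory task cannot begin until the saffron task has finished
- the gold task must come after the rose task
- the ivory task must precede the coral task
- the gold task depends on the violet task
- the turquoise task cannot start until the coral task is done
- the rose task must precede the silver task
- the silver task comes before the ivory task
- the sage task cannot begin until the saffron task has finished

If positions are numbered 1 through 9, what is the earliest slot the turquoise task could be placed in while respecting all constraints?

7

Every task that must precede the turquoise task has to come before it. Tracing all chains that end at the turquoise task, those tasks are: the silver task, the violet task, the saffron task, the coral task, the ivory task, the rose task — 6 in total.
So at minimum 6 tasks come before the turquoise task, putting the turquoise task no earlier than position 7. That position is achievable by scheduling exactly those predecessors first.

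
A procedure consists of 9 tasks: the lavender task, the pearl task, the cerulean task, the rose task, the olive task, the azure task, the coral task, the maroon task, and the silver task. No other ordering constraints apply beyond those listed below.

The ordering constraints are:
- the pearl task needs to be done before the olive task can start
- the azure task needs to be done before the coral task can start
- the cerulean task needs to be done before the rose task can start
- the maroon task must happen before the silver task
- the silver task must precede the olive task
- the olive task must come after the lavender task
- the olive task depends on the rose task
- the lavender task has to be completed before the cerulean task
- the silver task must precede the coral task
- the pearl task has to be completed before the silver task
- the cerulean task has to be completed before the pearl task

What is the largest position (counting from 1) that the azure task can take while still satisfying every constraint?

8

Following the constraints forward from the azure task, its only required successor is the coral task.
So at least 1 task follows the azure task, putting the azure task no later than position 8. That position is achievable by scheduling everything else first.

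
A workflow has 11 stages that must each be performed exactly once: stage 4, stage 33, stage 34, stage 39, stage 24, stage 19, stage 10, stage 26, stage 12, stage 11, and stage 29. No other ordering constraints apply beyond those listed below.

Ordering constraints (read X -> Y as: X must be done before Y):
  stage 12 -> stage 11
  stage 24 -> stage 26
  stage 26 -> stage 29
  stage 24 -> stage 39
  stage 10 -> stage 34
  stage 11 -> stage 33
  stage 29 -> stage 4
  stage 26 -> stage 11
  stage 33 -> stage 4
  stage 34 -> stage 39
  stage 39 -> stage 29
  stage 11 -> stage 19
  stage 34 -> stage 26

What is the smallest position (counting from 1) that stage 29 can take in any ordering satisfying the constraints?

6

Working backwards through the constraints from stage 29, its full set of required predecessors is stage 34, stage 39, stage 24, stage 10, stage 26 — 5 of them.
So at minimum 5 stages come before stage 29, putting stage 29 no earlier than position 6. That position is achievable by scheduling exactly those predecessors first.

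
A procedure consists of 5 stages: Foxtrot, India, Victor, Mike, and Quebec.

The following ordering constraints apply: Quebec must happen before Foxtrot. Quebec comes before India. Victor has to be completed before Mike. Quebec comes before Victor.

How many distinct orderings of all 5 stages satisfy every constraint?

12

Only Quebec has no prerequisites, so it must go first.
Counting all ways to extend the partial order to a total order gives 12.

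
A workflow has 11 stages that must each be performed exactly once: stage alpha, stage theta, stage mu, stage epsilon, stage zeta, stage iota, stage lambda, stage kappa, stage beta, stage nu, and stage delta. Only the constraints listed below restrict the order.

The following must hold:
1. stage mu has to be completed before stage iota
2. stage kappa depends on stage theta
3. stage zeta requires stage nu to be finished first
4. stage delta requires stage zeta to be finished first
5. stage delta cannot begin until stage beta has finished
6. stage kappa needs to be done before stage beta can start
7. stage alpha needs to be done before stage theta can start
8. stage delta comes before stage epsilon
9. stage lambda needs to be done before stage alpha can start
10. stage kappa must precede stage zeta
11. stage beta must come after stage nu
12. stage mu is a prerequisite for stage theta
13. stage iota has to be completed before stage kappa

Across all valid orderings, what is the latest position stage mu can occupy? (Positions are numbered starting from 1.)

Every stage that must follow stage mu has to come after it. Tracing all chains starting from stage mu, those stages are: stage theta, stage epsilon, stage zeta, stage iota, stage kappa, stage beta, stage delta — 7 in total.
So at least 7 stages follow stage mu, putting stage mu no later than position 4. That position is achievable by scheduling everything else first.

4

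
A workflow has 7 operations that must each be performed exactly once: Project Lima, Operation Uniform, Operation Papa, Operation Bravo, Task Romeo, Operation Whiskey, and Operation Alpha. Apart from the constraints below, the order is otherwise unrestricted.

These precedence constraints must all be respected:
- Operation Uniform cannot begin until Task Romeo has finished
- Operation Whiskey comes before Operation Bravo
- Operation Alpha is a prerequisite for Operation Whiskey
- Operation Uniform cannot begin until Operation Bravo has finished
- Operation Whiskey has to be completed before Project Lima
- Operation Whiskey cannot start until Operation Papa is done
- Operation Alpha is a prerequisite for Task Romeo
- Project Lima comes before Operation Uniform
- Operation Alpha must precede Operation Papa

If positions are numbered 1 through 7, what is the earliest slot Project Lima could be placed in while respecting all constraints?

4

The operations that are forced before Project Lima, directly or transitively, are Operation Papa, Operation Whiskey, Operation Alpha. That's 3 operations.
With 3 mandatory predecessors, the earliest Project Lima can sit is position 3+1 = 4, and placing just those 3 first achieves it.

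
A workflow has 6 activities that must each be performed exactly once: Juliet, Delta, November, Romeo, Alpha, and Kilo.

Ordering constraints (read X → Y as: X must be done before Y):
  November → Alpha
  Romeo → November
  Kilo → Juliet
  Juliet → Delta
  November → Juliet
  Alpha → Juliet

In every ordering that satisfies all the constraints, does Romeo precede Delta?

Yes

Tracing the constraints gives a chain: Romeo → November → Juliet → Delta.
Hence Romeo necessarily comes before Delta.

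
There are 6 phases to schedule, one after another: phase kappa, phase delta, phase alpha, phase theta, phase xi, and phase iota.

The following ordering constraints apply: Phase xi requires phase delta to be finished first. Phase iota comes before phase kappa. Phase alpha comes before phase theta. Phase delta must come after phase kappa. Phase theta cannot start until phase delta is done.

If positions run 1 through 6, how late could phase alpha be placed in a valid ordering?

5

The only phase forced after phase alpha (directly or by a chain) is phase theta.
So at least 1 phase follows phase alpha, putting phase alpha no later than position 5. That position is achievable by scheduling everything else first.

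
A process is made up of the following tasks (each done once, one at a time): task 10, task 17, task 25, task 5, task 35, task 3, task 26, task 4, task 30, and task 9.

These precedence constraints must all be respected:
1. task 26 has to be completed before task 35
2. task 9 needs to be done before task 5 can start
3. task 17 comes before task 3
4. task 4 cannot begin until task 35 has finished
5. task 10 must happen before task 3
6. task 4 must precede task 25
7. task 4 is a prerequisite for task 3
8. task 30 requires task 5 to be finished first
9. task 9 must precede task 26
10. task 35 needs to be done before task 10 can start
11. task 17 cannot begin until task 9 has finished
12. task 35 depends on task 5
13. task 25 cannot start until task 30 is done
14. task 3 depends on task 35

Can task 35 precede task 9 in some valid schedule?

Following task 9 → task 5 → task 35, task 9 must precede task 35 in every valid ordering.
Hence task 35 can never be scheduled before task 9.

No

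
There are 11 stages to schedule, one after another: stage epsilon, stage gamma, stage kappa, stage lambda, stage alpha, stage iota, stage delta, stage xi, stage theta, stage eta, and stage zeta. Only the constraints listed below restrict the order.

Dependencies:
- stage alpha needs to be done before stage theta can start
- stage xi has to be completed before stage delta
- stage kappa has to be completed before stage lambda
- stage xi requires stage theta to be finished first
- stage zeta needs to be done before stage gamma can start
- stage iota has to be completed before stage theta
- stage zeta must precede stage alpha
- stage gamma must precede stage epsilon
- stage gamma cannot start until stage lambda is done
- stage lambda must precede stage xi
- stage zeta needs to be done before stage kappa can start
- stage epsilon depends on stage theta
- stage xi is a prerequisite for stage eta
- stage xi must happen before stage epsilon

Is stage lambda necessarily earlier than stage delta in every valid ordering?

There is a constraint chain stage lambda → stage xi → stage delta.
That forces stage lambda before stage delta in every valid schedule.

Yes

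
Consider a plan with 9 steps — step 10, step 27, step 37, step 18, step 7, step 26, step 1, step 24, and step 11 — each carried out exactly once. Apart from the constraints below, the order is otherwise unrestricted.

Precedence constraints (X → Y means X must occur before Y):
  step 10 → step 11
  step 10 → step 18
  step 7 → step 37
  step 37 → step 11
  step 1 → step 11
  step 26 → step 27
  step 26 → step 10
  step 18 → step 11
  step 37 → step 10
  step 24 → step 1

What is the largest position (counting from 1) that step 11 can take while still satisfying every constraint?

9

Step 11 has no required successors, so nothing stops it from going last (position 9).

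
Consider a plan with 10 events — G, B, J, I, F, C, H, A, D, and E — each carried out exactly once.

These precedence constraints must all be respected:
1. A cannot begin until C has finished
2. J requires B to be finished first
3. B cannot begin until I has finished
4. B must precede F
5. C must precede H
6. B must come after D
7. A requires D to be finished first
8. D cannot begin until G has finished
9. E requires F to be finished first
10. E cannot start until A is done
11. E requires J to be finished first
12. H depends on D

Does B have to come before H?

No chain of constraints connects B to H in either direction.
A valid ordering placing H before B exists, so the answer is no.

No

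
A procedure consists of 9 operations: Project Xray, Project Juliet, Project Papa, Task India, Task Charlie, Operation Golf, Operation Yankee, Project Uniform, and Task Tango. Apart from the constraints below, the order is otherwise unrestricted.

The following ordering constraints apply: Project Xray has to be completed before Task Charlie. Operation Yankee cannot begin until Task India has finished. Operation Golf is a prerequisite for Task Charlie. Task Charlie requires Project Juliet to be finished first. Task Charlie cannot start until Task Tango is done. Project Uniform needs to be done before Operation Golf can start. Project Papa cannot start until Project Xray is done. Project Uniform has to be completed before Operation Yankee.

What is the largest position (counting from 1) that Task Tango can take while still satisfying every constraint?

Following the constraints forward from Task Tango, its only required successor is Task Charlie.
So at least 1 operation follows Task Tango, putting Task Tango no later than position 8. That position is achievable by scheduling everything else first.

8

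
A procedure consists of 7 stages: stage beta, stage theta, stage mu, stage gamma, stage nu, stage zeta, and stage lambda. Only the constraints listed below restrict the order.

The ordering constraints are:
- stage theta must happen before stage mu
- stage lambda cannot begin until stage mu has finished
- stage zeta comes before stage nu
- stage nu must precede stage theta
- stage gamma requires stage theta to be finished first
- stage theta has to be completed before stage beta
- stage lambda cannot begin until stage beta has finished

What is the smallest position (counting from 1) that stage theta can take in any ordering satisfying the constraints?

Every stage that must precede stage theta has to come before it. Tracing all chains that end at stage theta, those stages are: stage nu, stage zeta — 2 in total.
So at minimum 2 stages come before stage theta, putting stage theta no earlier than position 3. That position is achievable by scheduling exactly those predecessors first.

3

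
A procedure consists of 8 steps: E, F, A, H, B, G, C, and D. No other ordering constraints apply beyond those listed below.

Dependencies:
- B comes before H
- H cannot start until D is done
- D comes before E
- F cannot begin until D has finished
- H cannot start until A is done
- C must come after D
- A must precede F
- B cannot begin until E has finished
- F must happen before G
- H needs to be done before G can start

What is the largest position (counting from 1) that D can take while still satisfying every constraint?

Following every chain forward from D, the steps that must come later are E, F, H, B, G, C — 6 of them.
With 6 mandatory successors out of 8 steps total, the latest slot for D is 8−6 = 2, and it's reachable by doing all non-successors before D.

2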